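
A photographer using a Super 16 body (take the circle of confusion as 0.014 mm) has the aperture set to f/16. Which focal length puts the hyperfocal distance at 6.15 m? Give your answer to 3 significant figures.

37.0 mm

From H = f²/(N·c) + f, with f ≪ H: f ≈ √(H·N·c) = √(6150 × 16 × 0.014) = √1377.6 ≈ 37.12 mm.
Exact: f² + N·c·f − N·c·H = 0 ⇒ f = (−N·c + √((N·c)² + 4·N·c·H))/2 = (−0.224 + √5510.5)/2 ≈ 37.004 mm ≈ 37.0 mm.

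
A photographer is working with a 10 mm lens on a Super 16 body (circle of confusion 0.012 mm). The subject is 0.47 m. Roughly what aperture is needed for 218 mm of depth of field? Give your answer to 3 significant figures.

Write h = H − f = f²/(N·c). The thin-lens limits are Dn = s·h/(h + (s−f)) and Df = s·h/(h − (s−f)), so DoF = Df − Dn = 2·s·(s−f)·h / (h² − (s−f)²).
That is a quadratic in h: DoF·h² − 2·s·(s−f)·h − DoF·(s−f)² = 0 ⇒ h = (s−f)·(s + √(s² + DoF²)) / DoF = 460 × (470 + √(470² + 218²)) / 218 = 460 × (470 + 518.097) / 218 ≈ 2085.0 mm.
Then N = f²/(c·h) = 10² / (0.012 × 2085.0) = 100 / 25.020 ≈ 4.

f/4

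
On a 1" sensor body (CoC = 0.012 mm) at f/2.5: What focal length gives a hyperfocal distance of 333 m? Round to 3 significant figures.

99.9 mm

From H = f²/(N·c) + f, with f ≪ H: f ≈ √(H·N·c) = √(333000 × 2.5 × 0.012) = √9990.0 ≈ 99.95 mm.
Exact: f² + N·c·f − N·c·H = 0 ⇒ f = (−N·c + √((N·c)² + 4·N·c·H))/2 = (−0.03 + √39960)/2 ≈ 99.935 mm ≈ 99.9 mm.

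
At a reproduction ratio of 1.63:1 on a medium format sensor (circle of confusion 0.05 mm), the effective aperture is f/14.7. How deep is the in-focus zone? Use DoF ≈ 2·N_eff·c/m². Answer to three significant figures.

0.553 mm

At magnification m, DoF ≈ 2·N_eff·c/m² = 2 × 14.7 × 0.05 / 1.63² = 1.47 / 2.657 ≈ 0.553 mm.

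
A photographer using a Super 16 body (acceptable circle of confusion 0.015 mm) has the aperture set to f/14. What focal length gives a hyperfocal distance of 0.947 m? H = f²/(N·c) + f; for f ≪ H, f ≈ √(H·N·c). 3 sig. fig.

14.0 mm

From H = f²/(N·c) + f, with f ≪ H: f ≈ √(H·N·c) = √(947 × 14 × 0.015) = √198.87 ≈ 14.10 mm.
Exact: f² + N·c·f − N·c·H = 0 ⇒ f = (−N·c + √((N·c)² + 4·N·c·H))/2 = (−0.21 + √795.52)/2 ≈ 13.998 mm ≈ 14.0 mm.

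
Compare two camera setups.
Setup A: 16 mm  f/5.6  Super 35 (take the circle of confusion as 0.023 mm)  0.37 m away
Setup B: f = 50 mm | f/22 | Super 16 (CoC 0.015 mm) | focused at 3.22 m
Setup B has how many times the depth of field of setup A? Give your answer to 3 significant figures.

Setup A: H = 16²/(5.6×0.023) + 16 ≈ 2003.6 mm; DoF = Df − Dn = 450.18 − 314.06 ≈ 136.12 mm.
Setup B: H = 50²/(22×0.015) + 50 ≈ 7625.8 mm; DoF = Df − Dn = 5536.8 − 2270.1 ≈ 3266.7 mm.
Ratio = 3266.7 / 136.12 ≈ 24.0.

24.0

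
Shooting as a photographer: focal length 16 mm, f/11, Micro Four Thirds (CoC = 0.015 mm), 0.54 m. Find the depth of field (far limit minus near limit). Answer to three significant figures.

Hyperfocal distance H = f²/(N·c) + f = 16²/(11 × 0.015) + 16 = 256/0.165 + 16 ≈ 1567.5 mm ≈ 1.568 m.
Near limit Dn = s·(H − f)/(H + s − 2f) = 540 × (1567.5 − 16) / (1567.5 + 540 − 2 × 16) = 540 × 1551.5 / 2075.5 ≈ 403.67 mm.
Far limit Df = s·(H − f)/(H − s) = 540 × (1567.5 − 16) / (1567.5 − 540) = 540 × 1551.5 / 1027.5 ≈ 815.38 mm.
Depth of field = Df − Dn = 815.38 − 403.67 ≈ 411.71 mm.

412 mm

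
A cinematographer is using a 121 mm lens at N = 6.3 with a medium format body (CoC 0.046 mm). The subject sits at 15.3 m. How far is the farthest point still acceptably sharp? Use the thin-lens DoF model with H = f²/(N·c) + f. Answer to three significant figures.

21.9 m

Hyperfocal distance H = f²/(N·c) + f = 121²/(6.3 × 0.046) + 121 = 14641/0.2898 + 121 ≈ 50642.0 mm ≈ 50.64 m.
Far limit Df = s·(H − f)/(H − s) = 15300 × (50642.0 − 121) / (50642.0 − 15300) = 15300 × 50521.0 / 35342.0 ≈ 21871 mm ≈ 21.9 m.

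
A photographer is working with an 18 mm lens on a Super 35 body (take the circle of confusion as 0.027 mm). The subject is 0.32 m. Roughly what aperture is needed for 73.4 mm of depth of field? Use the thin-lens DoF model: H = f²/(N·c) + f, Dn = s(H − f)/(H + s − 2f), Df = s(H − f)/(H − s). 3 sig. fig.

Write h = H − f = f²/(N·c). The thin-lens limits are Dn = s·h/(h + (s−f)) and Df = s·h/(h − (s−f)), so DoF = Df − Dn = 2·s·(s−f)·h / (h² − (s−f)²).
That is a quadratic in h: DoF·h² − 2·s·(s−f)·h − DoF·(s−f)² = 0 ⇒ h = (s−f)·(s + √(s² + DoF²)) / DoF = 302 × (320 + √(320² + 73.4²)) / 73.4 = 302 × (320 + 328.310) / 73.4 ≈ 2667.4 mm.
Then N = f²/(c·h) = 18² / (0.027 × 2667.4) = 324 / 72.021 ≈ 4.50.

f/4.50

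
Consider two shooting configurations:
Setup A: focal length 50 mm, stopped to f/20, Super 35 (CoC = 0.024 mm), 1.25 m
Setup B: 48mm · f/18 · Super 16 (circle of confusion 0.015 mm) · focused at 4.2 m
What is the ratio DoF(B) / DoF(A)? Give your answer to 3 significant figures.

8.80

Setup A: H = 50²/(20×0.024) + 50 ≈ 5258.3 mm; DoF = Df − Dn = 1624.22 − 1015.93 ≈ 608.29 mm.
Setup B: H = 48²/(18×0.015) + 48 ≈ 8581.3 mm; DoF = Df − Dn = 8180.2 − 2825.3 ≈ 5354.9 mm.
Ratio = 5354.9 / 608.29 ≈ 8.80.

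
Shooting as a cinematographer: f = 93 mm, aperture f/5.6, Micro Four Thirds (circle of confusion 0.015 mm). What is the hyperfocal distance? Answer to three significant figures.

Hyperfocal distance H = f²/(N·c) + f = 93²/(5.6 × 0.015) + 93 = 8649/0.084 + 93 ≈ 103057.3 mm ≈ 103 m.

103 m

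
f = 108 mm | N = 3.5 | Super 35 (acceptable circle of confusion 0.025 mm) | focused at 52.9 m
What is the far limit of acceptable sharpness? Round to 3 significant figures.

87.6 m

Hyperfocal distance H = f²/(N·c) + f = 108²/(3.5 × 0.025) + 108 = 11664/0.0875 + 108 ≈ 133410.9 mm ≈ 133.4 m.
Far limit Df = s·(H − f)/(H − s) = 52900 × (133410.9 − 108) / (133410.9 − 52900) = 52900 × 133302.9 / 80510.9 ≈ 87587 mm ≈ 87.6 m.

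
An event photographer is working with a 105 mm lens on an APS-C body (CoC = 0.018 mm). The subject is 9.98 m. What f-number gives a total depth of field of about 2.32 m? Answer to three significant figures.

Write h = H − f = f²/(N·c). The thin-lens limits are Dn = s·h/(h + (s−f)) and Df = s·h/(h − (s−f)), so DoF = Df − Dn = 2·s·(s−f)·h / (h² − (s−f)²).
That is a quadratic in h: DoF·h² − 2·s·(s−f)·h − DoF·(s−f)² = 0 ⇒ h = (s−f)·(s + √(s² + DoF²)) / DoF = 9875 × (9980 + √(9980² + 2320²)) / 2320 = 9875 × (9980 + 10246.1) / 2320 ≈ 86092 mm.
Then N = f²/(c·h) = 105² / (0.018 × 86092) = 11025 / 1549.7 ≈ 7.11.

f/7.11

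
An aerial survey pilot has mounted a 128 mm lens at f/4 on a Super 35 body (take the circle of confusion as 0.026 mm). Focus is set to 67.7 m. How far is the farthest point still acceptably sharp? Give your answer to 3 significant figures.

119 m

Hyperfocal distance H = f²/(N·c) + f = 128²/(4 × 0.026) + 128 = 16384/0.104 + 128 ≈ 157666.5 mm ≈ 157.7 m.
Far limit Df = s·(H − f)/(H − s) = 67700 × (157666.5 − 128) / (157666.5 − 67700) = 67700 × 157538.5 / 89966.5 ≈ 118548 mm ≈ 119 m.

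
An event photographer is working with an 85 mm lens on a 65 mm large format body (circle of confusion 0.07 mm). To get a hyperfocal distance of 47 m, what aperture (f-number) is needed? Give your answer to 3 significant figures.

f/2.20

Rearrange H = f²/(N·c) + f for N: N = f² / ((H − f)·c).
N = 85² / ((47000 − 85) × 0.07) = 7225 / 3284 ≈ 2.20.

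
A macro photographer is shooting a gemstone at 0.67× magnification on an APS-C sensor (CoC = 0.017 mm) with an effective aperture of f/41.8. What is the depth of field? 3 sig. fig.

At magnification m, DoF ≈ 2·N_eff·c/m² = 2 × 41.8 × 0.017 / 0.67² = 1.421 / 0.4489 ≈ 3.17 mm.

3.17 mm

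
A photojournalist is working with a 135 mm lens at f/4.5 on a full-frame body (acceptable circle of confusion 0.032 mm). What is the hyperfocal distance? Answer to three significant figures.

127 m

Hyperfocal distance H = f²/(N·c) + f = 135²/(4.5 × 0.032) + 135 = 18225/0.144 + 135 ≈ 126697.5 mm ≈ 127 m.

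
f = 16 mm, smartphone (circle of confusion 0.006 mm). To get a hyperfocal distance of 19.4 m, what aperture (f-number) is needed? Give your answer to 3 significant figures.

f/2.20

Rearrange H = f²/(N·c) + f for N: N = f² / ((H − f)·c).
N = 16² / ((19400 − 16) × 0.006) = 256 / 116.3 ≈ 2.20.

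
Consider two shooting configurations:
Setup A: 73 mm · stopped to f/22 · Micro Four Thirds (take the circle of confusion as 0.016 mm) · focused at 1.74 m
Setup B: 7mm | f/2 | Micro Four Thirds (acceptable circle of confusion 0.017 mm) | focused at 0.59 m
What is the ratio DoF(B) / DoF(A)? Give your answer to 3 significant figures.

1.47

Setup A: H = 73²/(22×0.016) + 73 ≈ 15212.2 mm; DoF = Df − Dn = 1955.30 − 1567.41 ≈ 387.89 mm.
Setup B: H = 7²/(2×0.017) + 7 ≈ 1448.2 mm; DoF = Df − Dn = 990.81 − 420.07 ≈ 570.74 mm.
Ratio = 570.74 / 387.89 ≈ 1.47.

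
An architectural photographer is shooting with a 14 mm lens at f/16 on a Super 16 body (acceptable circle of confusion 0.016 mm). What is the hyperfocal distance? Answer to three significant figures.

Hyperfocal distance H = f²/(N·c) + f = 14²/(16 × 0.016) + 14 = 196/0.256 + 14 ≈ 779.6 mm ≈ 0.780 m.

0.780 m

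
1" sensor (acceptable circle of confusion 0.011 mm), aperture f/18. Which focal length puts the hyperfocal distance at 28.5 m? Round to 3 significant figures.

From H = f²/(N·c) + f, with f ≪ H: f ≈ √(H·N·c) = √(28500 × 18 × 0.011) = √5643.0 ≈ 75.12 mm.
Exact: f² + N·c·f − N·c·H = 0 ⇒ f = (−N·c + √((N·c)² + 4·N·c·H))/2 = (−0.198 + √22572)/2 ≈ 75.021 mm ≈ 75.0 mm.

75.0 mm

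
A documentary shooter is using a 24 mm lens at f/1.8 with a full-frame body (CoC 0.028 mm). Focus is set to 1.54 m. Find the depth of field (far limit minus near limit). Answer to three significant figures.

416 mm

Hyperfocal distance H = f²/(N·c) + f = 24²/(1.8 × 0.028) + 24 = 576/0.0504 + 24 ≈ 11452.6 mm ≈ 11.45 m.
Near limit Dn = s·(H − f)/(H + s − 2f) = 1540 × (11452.6 − 24) / (11452.6 + 1540 − 2 × 24) = 1540 × 11428.6 / 12944.6 ≈ 1359.64 mm.
Far limit Df = s·(H − f)/(H − s) = 1540 × (11452.6 − 24) / (11452.6 − 1540) = 1540 × 11428.6 / 9912.6 ≈ 1775.52 mm.
Depth of field = Df − Dn = 1775.52 − 1359.64 ≈ 415.88 mm.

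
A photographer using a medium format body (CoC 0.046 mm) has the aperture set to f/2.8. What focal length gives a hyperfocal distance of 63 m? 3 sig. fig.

90.0 mm

From H = f²/(N·c) + f, with f ≪ H: f ≈ √(H·N·c) = √(63000 × 2.8 × 0.046) = √8114.4 ≈ 90.08 mm.
Exact: f² + N·c·f − N·c·H = 0 ⇒ f = (−N·c + √((N·c)² + 4·N·c·H))/2 = (−0.1288 + √32458)/2 ≈ 90.016 mm ≈ 90.0 mm.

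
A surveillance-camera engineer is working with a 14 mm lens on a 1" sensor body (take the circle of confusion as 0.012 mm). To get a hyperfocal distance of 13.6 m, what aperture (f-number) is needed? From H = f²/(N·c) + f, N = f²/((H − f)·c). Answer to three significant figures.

Rearrange H = f²/(N·c) + f for N: N = f² / ((H − f)·c).
N = 14² / ((13600 − 14) × 0.012) = 196 / 163.0 ≈ 1.20.

f/1.20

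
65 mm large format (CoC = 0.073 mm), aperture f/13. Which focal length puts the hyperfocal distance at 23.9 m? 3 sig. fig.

150 mm

From H = f²/(N·c) + f, with f ≪ H: f ≈ √(H·N·c) = √(23900 × 13 × 0.073) = √22681 ≈ 150.6 mm.
Exact: f² + N·c·f − N·c·H = 0 ⇒ f = (−N·c + √((N·c)² + 4·N·c·H))/2 = (−0.949 + √90725)/2 ≈ 150.13 mm ≈ 150 mm.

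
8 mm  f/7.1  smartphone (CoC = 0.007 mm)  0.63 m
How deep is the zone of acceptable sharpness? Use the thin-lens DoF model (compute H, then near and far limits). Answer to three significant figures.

Hyperfocal distance H = f²/(N·c) + f = 8²/(7.1 × 0.007) + 8 = 64/0.0497 + 8 ≈ 1295.7 mm ≈ 1.296 m.
Near limit Dn = s·(H − f)/(H + s − 2f) = 630 × (1295.7 − 8) / (1295.7 + 630 − 2 × 8) = 630 × 1287.7 / 1909.7 ≈ 424.81 mm.
Far limit Df = s·(H − f)/(H − s) = 630 × (1295.7 − 8) / (1295.7 − 630) = 630 × 1287.7 / 665.7 ≈ 1218.62 mm.
Depth of field = Df − Dn = 1218.62 − 424.81 ≈ 793.81 mm ≈ 0.794 m.

0.794 m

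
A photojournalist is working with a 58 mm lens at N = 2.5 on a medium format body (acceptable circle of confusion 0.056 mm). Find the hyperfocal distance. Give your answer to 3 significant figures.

Hyperfocal distance H = f²/(N·c) + f = 58²/(2.5 × 0.056) + 58 = 3364/0.14 + 58 ≈ 24086.6 mm ≈ 24.1 m.

24.1 m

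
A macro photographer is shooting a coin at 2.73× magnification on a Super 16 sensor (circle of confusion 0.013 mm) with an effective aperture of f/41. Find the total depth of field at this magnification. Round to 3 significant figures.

At magnification m, DoF ≈ 2·N_eff·c/m² = 2 × 41 × 0.013 / 2.73² = 1.066 / 7.453 ≈ 0.143 mm.

0.143 mm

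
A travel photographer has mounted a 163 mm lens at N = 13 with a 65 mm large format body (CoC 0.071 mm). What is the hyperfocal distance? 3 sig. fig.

28.9 m

Hyperfocal distance H = f²/(N·c) + f = 163²/(13 × 0.071) + 163 = 26569/0.923 + 163 ≈ 28948.5 mm ≈ 28.9 m.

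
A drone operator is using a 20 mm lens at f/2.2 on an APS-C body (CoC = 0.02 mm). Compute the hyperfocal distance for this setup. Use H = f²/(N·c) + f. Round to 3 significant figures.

9.11 m

Hyperfocal distance H = f²/(N·c) + f = 20²/(2.2 × 0.02) + 20 = 400/0.044 + 20 ≈ 9110.9 mm ≈ 9.11 m.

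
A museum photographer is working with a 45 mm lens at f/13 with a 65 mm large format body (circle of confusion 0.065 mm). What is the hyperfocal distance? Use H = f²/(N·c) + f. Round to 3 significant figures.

2.44 m

Hyperfocal distance H = f²/(N·c) + f = 45²/(13 × 0.065) + 45 = 2025/0.845 + 45 ≈ 2441.4 mm ≈ 2.44 m.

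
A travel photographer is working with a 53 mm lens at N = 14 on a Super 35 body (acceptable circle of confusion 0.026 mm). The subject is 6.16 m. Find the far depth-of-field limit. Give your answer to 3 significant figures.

29.5 m

Hyperfocal distance H = f²/(N·c) + f = 53²/(14 × 0.026) + 53 = 2809/0.364 + 53 ≈ 7770.0 mm ≈ 7.770 m.
Far limit Df = s·(H − f)/(H − s) = 6160 × (7770.0 − 53) / (7770.0 − 6160) = 6160 × 7717.0 / 1610.0 ≈ 29525 mm ≈ 29.5 m.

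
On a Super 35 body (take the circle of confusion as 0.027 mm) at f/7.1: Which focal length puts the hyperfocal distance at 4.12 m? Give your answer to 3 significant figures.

From H = f²/(N·c) + f, with f ≪ H: f ≈ √(H·N·c) = √(4120 × 7.1 × 0.027) = √789.80 ≈ 28.10 mm.
Exact: f² + N·c·f − N·c·H = 0 ⇒ f = (−N·c + √((N·c)² + 4·N·c·H))/2 = (−0.1917 + √3159.3)/2 ≈ 28.008 mm ≈ 28.0 mm.

28.0 mm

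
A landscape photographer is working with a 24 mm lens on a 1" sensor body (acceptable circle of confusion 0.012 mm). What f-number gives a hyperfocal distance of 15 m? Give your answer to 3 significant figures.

f/3.21

Rearrange H = f²/(N·c) + f for N: N = f² / ((H − f)·c).
N = 24² / ((15000 − 24) × 0.012) = 576 / 179.7 ≈ 3.21.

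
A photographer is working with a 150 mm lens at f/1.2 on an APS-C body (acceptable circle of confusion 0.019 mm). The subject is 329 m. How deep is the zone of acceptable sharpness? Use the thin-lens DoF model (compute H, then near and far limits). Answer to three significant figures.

247 m

Hyperfocal distance H = f²/(N·c) + f = 150²/(1.2 × 0.019) + 150 = 22500/0.0228 + 150 ≈ 986992.1 mm ≈ 987.0 m.
Near limit Dn = s·(H − f)/(H + s − 2f) = 329000 × (986992.1 − 150) / (986992.1 + 329000 − 2 × 150) = 329000 × 986842.1 / 1315692.1 ≈ 246768 mm.
Far limit Df = s·(H − f)/(H − s) = 329000 × (986992.1 − 150) / (986992.1 − 329000) = 329000 × 986842.1 / 657992.1 ≈ 493427 mm.
Depth of field = Df − Dn = 493427 − 246768 ≈ 246659 mm ≈ 247 m.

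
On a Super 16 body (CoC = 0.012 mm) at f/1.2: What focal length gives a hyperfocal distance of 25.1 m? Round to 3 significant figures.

19.0 mm

From H = f²/(N·c) + f, with f ≪ H: f ≈ √(H·N·c) = √(25100 × 1.2 × 0.012) = √361.44 ≈ 19.01 mm.
The +f correction barely moves this — solving exactly, f² + N·c·f − N·c·H = 0 ⇒ f = (−N·c + √((N·c)² + 4·N·c·H))/2 = (−0.0144 + √1445.8)/2 ≈ 19.004 mm, so f ≈ 19.0 mm.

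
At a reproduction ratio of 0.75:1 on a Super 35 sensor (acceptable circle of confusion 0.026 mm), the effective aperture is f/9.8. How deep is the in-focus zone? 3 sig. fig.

At magnification m, DoF ≈ 2·N_eff·c/m² = 2 × 9.8 × 0.026 / 0.75² = 0.5096 / 0.5625 ≈ 0.906 mm.

0.906 mm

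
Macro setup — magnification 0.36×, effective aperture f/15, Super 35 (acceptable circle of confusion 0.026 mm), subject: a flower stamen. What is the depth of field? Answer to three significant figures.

At magnification m, DoF ≈ 2·N_eff·c/m² = 2 × 15 × 0.026 / 0.36² = 0.78 / 0.1296 ≈ 6.02 mm.

6.02 mm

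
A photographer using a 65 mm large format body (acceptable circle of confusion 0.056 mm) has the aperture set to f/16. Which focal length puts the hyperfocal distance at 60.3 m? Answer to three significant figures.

232 mm

From H = f²/(N·c) + f, with f ≪ H: f ≈ √(H·N·c) = √(60300 × 16 × 0.056) = √54029 ≈ 232.4 mm.
The +f correction barely moves this — solving exactly, f² + N·c·f − N·c·H = 0 ⇒ f = (−N·c + √((N·c)² + 4·N·c·H))/2 = (−0.896 + √216116)/2 ≈ 231.99 mm, so f ≈ 232 mm.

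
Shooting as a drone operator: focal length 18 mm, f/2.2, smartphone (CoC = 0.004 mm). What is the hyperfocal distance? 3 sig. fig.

Hyperfocal distance H = f²/(N·c) + f = 18²/(2.2 × 0.004) + 18 = 324/0.0088 + 18 ≈ 36836.2 mm ≈ 36.8 m.

36.8 m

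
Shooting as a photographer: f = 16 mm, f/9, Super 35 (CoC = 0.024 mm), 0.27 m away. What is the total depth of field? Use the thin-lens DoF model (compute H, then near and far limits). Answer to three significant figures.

121 mm

Hyperfocal distance H = f²/(N·c) + f = 16²/(9 × 0.024) + 16 = 256/0.216 + 16 ≈ 1201.2 mm ≈ 1.201 m.
Near limit Dn = s·(H − f)/(H + s − 2f) = 270 × (1201.2 − 16) / (1201.2 + 270 − 2 × 16) = 270 × 1185.2 / 1439.2 ≈ 222.35 mm.
Far limit Df = s·(H − f)/(H − s) = 270 × (1201.2 − 16) / (1201.2 − 270) = 270 × 1185.2 / 931.2 ≈ 343.65 mm.
Depth of field = Df − Dn = 343.65 − 222.35 ≈ 121.30 mm.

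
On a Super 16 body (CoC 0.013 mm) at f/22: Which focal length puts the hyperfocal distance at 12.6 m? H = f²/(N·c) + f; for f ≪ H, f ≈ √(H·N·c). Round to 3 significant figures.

59.9 mm

From H = f²/(N·c) + f, with f ≪ H: f ≈ √(H·N·c) = √(12600 × 22 × 0.013) = √3603.6 ≈ 60.03 mm.
Exact: f² + N·c·f − N·c·H = 0 ⇒ f = (−N·c + √((N·c)² + 4·N·c·H))/2 = (−0.286 + √14414)/2 ≈ 59.887 mm ≈ 59.9 mm.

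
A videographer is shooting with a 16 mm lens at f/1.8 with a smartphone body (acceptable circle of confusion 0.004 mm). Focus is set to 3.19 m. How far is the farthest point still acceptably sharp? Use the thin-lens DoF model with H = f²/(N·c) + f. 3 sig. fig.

Hyperfocal distance H = f²/(N·c) + f = 16²/(1.8 × 0.004) + 16 = 256/0.0072 + 16 ≈ 35571.6 mm ≈ 35.57 m.
Far limit Df = s·(H − f)/(H − s) = 3190 × (35571.6 − 16) / (35571.6 − 3190) = 3190 × 35555.6 / 32381.6 ≈ 3502.7 mm ≈ 3.50 m.

3.50 m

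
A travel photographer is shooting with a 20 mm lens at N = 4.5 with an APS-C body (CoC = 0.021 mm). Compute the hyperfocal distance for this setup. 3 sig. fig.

4.25 m

Hyperfocal distance H = f²/(N·c) + f = 20²/(4.5 × 0.021) + 20 = 400/0.0945 + 20 ≈ 4252.8 mm ≈ 4.25 m.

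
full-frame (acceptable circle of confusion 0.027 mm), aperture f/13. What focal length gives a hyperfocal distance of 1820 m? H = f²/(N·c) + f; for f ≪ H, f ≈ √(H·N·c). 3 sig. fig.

799 mm

From H = f²/(N·c) + f, with f ≪ H: f ≈ √(H·N·c) = √(1820000 × 13 × 0.027) = √638820 ≈ 799.3 mm.
The +f correction barely moves this — solving exactly, f² + N·c·f − N·c·H = 0 ⇒ f = (−N·c + √((N·c)² + 4·N·c·H))/2 = (−0.351 + √2555280)/2 ≈ 799.09 mm, so f ≈ 799 mm.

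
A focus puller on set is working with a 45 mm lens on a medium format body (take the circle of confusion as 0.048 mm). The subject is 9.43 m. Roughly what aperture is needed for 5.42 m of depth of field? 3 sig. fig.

Write h = H − f = f²/(N·c). The thin-lens limits are Dn = s·h/(h + (s−f)) and Df = s·h/(h − (s−f)), so DoF = Df − Dn = 2·s·(s−f)·h / (h² − (s−f)²).
That is a quadratic in h: DoF·h² − 2·s·(s−f)·h − DoF·(s−f)² = 0 ⇒ h = (s−f)·(s + √(s² + DoF²)) / DoF = 9385 × (9430 + √(9430² + 5420²)) / 5420 = 9385 × (9430 + 10876.6) / 5420 ≈ 35162 mm.
Then N = f²/(c·h) = 45² / (0.048 × 35162) = 2025 / 1687.8 ≈ 1.20.

f/1.20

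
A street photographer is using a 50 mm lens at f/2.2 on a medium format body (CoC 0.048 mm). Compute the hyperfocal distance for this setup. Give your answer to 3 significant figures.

Hyperfocal distance H = f²/(N·c) + f = 50²/(2.2 × 0.048) + 50 = 2500/0.1056 + 50 ≈ 23724.2 mm ≈ 23.7 m.

23.7 m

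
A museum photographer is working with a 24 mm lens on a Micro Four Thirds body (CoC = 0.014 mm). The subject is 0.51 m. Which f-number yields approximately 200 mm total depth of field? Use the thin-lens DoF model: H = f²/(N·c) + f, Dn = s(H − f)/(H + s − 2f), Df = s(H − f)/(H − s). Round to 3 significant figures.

Write h = H − f = f²/(N·c). The thin-lens limits are Dn = s·h/(h + (s−f)) and Df = s·h/(h − (s−f)), so DoF = Df − Dn = 2·s·(s−f)·h / (h² − (s−f)²).
That is a quadratic in h: DoF·h² − 2·s·(s−f)·h − DoF·(s−f)² = 0 ⇒ h = (s−f)·(s + √(s² + DoF²)) / DoF = 486 × (510 + √(510² + 200²)) / 200 = 486 × (510 + 547.814) / 200 ≈ 2570.5 mm.
Then N = f²/(c·h) = 24² / (0.014 × 2570.5) = 576 / 35.987 ≈ 16.

f/16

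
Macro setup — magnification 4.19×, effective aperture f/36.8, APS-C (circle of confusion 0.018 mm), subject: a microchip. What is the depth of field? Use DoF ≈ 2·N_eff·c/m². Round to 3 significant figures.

0.0755 mm

At magnification m, DoF ≈ 2·N_eff·c/m² = 2 × 36.8 × 0.018 / 4.19² = 1.325 / 17.56 ≈ 0.0755 mm.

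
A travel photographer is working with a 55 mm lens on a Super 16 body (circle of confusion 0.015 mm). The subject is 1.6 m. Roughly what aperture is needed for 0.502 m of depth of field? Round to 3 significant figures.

Write h = H − f = f²/(N·c). The thin-lens limits are Dn = s·h/(h + (s−f)) and Df = s·h/(h − (s−f)), so DoF = Df − Dn = 2·s·(s−f)·h / (h² − (s−f)²).
That is a quadratic in h: DoF·h² − 2·s·(s−f)·h − DoF·(s−f)² = 0 ⇒ h = (s−f)·(s + √(s² + DoF²)) / DoF = 1545 × (1600 + √(1600² + 502²)) / 502 = 1545 × (1600 + 1676.90) / 502 ≈ 10085 mm.
Then N = f²/(c·h) = 55² / (0.015 × 10085) = 3025 / 151.28 ≈ 20.

f/20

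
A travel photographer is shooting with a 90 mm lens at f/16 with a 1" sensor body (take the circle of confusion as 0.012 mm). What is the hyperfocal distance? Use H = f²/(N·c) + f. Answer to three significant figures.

42.3 m

Hyperfocal distance H = f²/(N·c) + f = 90²/(16 × 0.012) + 90 = 8100/0.192 + 90 ≈ 42277.5 mm ≈ 42.3 m.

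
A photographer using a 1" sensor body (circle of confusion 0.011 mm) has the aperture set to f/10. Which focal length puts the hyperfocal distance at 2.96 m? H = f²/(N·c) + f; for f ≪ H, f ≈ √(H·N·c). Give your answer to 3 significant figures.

18.0 mm

From H = f²/(N·c) + f, with f ≪ H: f ≈ √(H·N·c) = √(2960 × 10 × 0.011) = √325.60 ≈ 18.04 mm.
The +f correction barely moves this — solving exactly, f² + N·c·f − N·c·H = 0 ⇒ f = (−N·c + √((N·c)² + 4·N·c·H))/2 = (−0.11 + √1302.4)/2 ≈ 17.989 mm, so f ≈ 18.0 mm.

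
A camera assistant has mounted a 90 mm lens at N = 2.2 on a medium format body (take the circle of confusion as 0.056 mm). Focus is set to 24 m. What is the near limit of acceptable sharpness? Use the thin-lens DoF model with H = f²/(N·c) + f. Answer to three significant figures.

17.6 m

Hyperfocal distance H = f²/(N·c) + f = 90²/(2.2 × 0.056) + 90 = 8100/0.1232 + 90 ≈ 65836.8 mm ≈ 65.84 m.
Near limit Dn = s·(H − f)/(H + s − 2f) = 24000 × (65836.8 − 90) / (65836.8 + 24000 − 2 × 90) = 24000 × 65746.8 / 89656.8 ≈ 17600 mm ≈ 17.6 m.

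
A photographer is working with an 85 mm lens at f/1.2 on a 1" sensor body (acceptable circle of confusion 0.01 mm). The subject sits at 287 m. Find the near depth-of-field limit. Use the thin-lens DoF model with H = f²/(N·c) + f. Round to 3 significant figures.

Hyperfocal distance H = f²/(N·c) + f = 85²/(1.2 × 0.01) + 85 = 7225/0.012 + 85 ≈ 602168.3 mm ≈ 602.2 m.
Near limit Dn = s·(H − f)/(H + s − 2f) = 287000 × (602168.3 − 85) / (602168.3 + 287000 − 2 × 85) = 287000 × 602083.3 / 888998.3 ≈ 194374 mm ≈ 194 m.

194 m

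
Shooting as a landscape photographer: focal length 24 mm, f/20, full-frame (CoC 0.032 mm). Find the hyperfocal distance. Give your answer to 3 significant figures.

0.924 m

Hyperfocal distance H = f²/(N·c) + f = 24²/(20 × 0.032) + 24 = 576/0.64 + 24 ≈ 924.0 mm ≈ 0.924 m.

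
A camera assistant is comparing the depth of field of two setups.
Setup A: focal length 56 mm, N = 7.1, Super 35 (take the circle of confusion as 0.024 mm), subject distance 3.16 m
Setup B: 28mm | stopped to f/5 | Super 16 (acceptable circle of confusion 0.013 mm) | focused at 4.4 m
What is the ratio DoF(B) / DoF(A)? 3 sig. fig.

3.35

Setup A: H = 56²/(7.1×0.024) + 56 ≈ 18459.8 mm; DoF = Df − Dn = 3801.1 − 2703.9 ≈ 1097.2 mm.
Setup B: H = 28²/(5×0.013) + 28 ≈ 12089.5 mm; DoF = Df − Dn = 6901.7 − 3229.4 ≈ 3672.3 mm.
Ratio = 3672.3 / 1097.2 ≈ 3.35.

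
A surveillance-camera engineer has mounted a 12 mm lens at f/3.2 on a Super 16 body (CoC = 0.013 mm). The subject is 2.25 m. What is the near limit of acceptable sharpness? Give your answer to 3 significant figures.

Hyperfocal distance H = f²/(N·c) + f = 12²/(3.2 × 0.013) + 12 = 144/0.0416 + 12 ≈ 3473.5 mm ≈ 3.474 m.
Near limit Dn = s·(H − f)/(H + s − 2f) = 2250 × (3473.5 − 12) / (3473.5 + 2250 − 2 × 12) = 2250 × 3461.5 / 5699.5 ≈ 1366.5 mm ≈ 1.37 m.

1.37 m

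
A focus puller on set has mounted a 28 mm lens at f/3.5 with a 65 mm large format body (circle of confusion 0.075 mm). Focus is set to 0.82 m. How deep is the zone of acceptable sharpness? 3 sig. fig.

Hyperfocal distance H = f²/(N·c) + f = 28²/(3.5 × 0.075) + 28 = 784/0.2625 + 28 ≈ 3014.7 mm ≈ 3.015 m.
Near limit Dn = s·(H − f)/(H + s − 2f) = 820 × (3014.7 − 28) / (3014.7 + 820 − 2 × 28) = 820 × 2986.7 / 3778.7 ≈ 648.13 mm.
Far limit Df = s·(H − f)/(H − s) = 820 × (3014.7 − 28) / (3014.7 − 820) = 820 × 2986.7 / 2194.7 ≈ 1115.92 mm.
Depth of field = Df − Dn = 1115.92 − 648.13 ≈ 467.79 mm.

468 mm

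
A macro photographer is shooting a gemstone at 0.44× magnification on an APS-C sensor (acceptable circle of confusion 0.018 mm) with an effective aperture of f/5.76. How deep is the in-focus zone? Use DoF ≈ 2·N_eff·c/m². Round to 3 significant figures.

At magnification m, DoF ≈ 2·N_eff·c/m² = 2 × 5.76 × 0.018 / 0.44² = 0.2074 / 0.1936 ≈ 1.07 mm.

1.07 mm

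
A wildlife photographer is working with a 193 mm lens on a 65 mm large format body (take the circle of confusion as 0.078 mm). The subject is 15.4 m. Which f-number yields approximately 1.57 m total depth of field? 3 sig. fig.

f/1.60

Write h = H − f = f²/(N·c). The thin-lens limits are Dn = s·h/(h + (s−f)) and Df = s·h/(h − (s−f)), so DoF = Df − Dn = 2·s·(s−f)·h / (h² − (s−f)²).
That is a quadratic in h: DoF·h² − 2·s·(s−f)·h − DoF·(s−f)² = 0 ⇒ h = (s−f)·(s + √(s² + DoF²)) / DoF = 15207 × (15400 + √(15400² + 1570²)) / 1570 = 15207 × (15400 + 15479.8) / 1570 ≈ 299102 mm.
Then N = f²/(c·h) = 193² / (0.078 × 299102) = 37249 / 23330 ≈ 1.60.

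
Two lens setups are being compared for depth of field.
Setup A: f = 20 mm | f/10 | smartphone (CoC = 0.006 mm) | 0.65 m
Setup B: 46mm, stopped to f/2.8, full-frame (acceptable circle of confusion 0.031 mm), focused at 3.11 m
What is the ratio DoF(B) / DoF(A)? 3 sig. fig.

Setup A: H = 20²/(10×0.006) + 20 ≈ 6686.7 mm; DoF = Df − Dn = 717.84 − 593.88 ≈ 123.96 mm.
Setup B: H = 46²/(2.8×0.031) + 46 ≈ 24423.9 mm; DoF = Df − Dn = 3557.08 − 2762.76 ≈ 794.32 mm.
Ratio = 794.32 / 123.96 ≈ 6.41.

6.41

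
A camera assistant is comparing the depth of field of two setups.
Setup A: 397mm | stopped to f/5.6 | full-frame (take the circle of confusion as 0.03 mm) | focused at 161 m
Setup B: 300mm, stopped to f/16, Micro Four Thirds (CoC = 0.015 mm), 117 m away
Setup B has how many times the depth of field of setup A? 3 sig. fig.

Setup A: H = 397²/(5.6×0.03) + 397 ≈ 938545.8 mm; DoF = Df − Dn = 194255 − 137467 ≈ 56788 mm.
Setup B: H = 300²/(16×0.015) + 300 ≈ 375300.0 mm; DoF = Df − Dn = 169861 − 89231 ≈ 80630 mm.
Ratio = 80630 / 56788 ≈ 1.42.

1.42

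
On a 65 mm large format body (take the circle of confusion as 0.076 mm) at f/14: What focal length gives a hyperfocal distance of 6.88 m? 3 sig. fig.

85.0 mm

From H = f²/(N·c) + f, with f ≪ H: f ≈ √(H·N·c) = √(6880 × 14 × 0.076) = √7320.3 ≈ 85.56 mm.
Exact: f² + N·c·f − N·c·H = 0 ⇒ f = (−N·c + √((N·c)² + 4·N·c·H))/2 = (−1.064 + √29282)/2 ≈ 85.029 mm ≈ 85.0 mm.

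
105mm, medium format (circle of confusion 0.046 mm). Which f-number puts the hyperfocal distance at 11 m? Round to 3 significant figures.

Rearrange H = f²/(N·c) + f for N: N = f² / ((H − f)·c).
N = 105² / ((11000 − 105) × 0.046) = 11025 / 501.2 ≈ 22.

f/22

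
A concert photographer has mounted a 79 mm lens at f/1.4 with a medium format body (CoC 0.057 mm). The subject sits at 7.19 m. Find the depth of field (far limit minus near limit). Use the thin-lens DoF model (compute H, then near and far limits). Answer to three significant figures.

1.32 m

Hyperfocal distance H = f²/(N·c) + f = 79²/(1.4 × 0.057) + 79 = 6241/0.0798 + 79 ≈ 78287.0 mm ≈ 78.29 m.
Near limit Dn = s·(H − f)/(H + s − 2f) = 7190 × (78287.0 − 79) / (78287.0 + 7190 − 2 × 79) = 7190 × 78208.0 / 85319.0 ≈ 6590.7 mm.
Far limit Df = s·(H − f)/(H − s) = 7190 × (78287.0 − 79) / (78287.0 − 7190) = 7190 × 78208.0 / 71097.0 ≈ 7909.1 mm.
Depth of field = Df − Dn = 7909.1 − 6590.7 ≈ 1318.4 mm ≈ 1.32 m.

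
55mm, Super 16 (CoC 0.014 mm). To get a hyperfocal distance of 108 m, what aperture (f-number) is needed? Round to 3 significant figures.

Rearrange H = f²/(N·c) + f for N: N = f² / ((H − f)·c).
N = 55² / ((108000 − 55) × 0.014) = 3025 / 1511 ≈ 2.00.

f/2.00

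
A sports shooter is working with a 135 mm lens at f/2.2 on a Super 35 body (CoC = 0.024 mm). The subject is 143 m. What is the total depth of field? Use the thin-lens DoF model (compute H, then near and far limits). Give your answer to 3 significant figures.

Hyperfocal distance H = f²/(N·c) + f = 135²/(2.2 × 0.024) + 135 = 18225/0.0528 + 135 ≈ 345305.5 mm ≈ 345.3 m.
Near limit Dn = s·(H − f)/(H + s − 2f) = 143000 × (345305.5 − 135) / (345305.5 + 143000 − 2 × 135) = 143000 × 345170.5 / 488035.5 ≈ 101139 mm.
Far limit Df = s·(H − f)/(H − s) = 143000 × (345305.5 − 135) / (345305.5 − 143000) = 143000 × 345170.5 / 202305.5 ≈ 243984 mm.
Depth of field = Df − Dn = 243984 − 101139 ≈ 142845 mm ≈ 143 m.

143 m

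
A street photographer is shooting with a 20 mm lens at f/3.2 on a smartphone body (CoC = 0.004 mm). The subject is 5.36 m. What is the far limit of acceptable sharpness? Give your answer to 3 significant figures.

6.46 m

Hyperfocal distance H = f²/(N·c) + f = 20²/(3.2 × 0.004) + 20 = 400/0.0128 + 20 ≈ 31270.0 mm ≈ 31.27 m.
Far limit Df = s·(H − f)/(H − s) = 5360 × (31270.0 − 20) / (31270.0 − 5360) = 5360 × 31250.0 / 25910.0 ≈ 6464.7 mm ≈ 6.46 m.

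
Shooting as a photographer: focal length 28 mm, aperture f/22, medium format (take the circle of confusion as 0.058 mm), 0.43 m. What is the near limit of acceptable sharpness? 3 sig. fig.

Hyperfocal distance H = f²/(N·c) + f = 28²/(22 × 0.058) + 28 = 784/1.276 + 28 ≈ 642.4 mm ≈ 0.642 m.
Near limit Dn = s·(H − f)/(H + s − 2f) = 430 × (642.4 − 28) / (642.4 + 430 − 2 × 28) = 430 × 614.4 / 1016.4 ≈ 259.93 mm.

260 mm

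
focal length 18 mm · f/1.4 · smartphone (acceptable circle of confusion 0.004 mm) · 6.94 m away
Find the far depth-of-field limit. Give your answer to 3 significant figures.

7.88 m

Hyperfocal distance H = f²/(N·c) + f = 18²/(1.4 × 0.004) + 18 = 324/0.0056 + 18 ≈ 57875.1 mm ≈ 57.88 m.
Far limit Df = s·(H − f)/(H − s) = 6940 × (57875.1 − 18) / (57875.1 − 6940) = 6940 × 57857.1 / 50935.1 ≈ 7883.1 mm ≈ 7.88 m.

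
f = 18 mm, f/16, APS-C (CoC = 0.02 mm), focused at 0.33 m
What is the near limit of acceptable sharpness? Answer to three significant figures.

252 mm

Hyperfocal distance H = f²/(N·c) + f = 18²/(16 × 0.02) + 18 = 324/0.32 + 18 ≈ 1030.5 mm ≈ 1.030 m.
Near limit Dn = s·(H − f)/(H + s − 2f) = 330 × (1030.5 − 18) / (1030.5 + 330 − 2 × 18) = 330 × 1012.5 / 1324.5 ≈ 252.27 mm.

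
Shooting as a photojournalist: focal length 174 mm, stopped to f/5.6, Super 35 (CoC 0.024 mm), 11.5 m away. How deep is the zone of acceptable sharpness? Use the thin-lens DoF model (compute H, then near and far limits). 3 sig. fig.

1.16 m

Hyperfocal distance H = f²/(N·c) + f = 174²/(5.6 × 0.024) + 174 = 30276/0.1344 + 174 ≈ 225441.9 mm ≈ 225.4 m.
Near limit Dn = s·(H − f)/(H + s − 2f) = 11500 × (225441.9 − 174) / (225441.9 + 11500 − 2 × 174) = 11500 × 225267.9 / 236593.9 ≈ 10949.5 mm.
Far limit Df = s·(H − f)/(H − s) = 11500 × (225441.9 − 174) / (225441.9 − 11500) = 11500 × 225267.9 / 213941.9 ≈ 12108.8 mm.
Depth of field = Df − Dn = 12108.8 − 10949.5 ≈ 1159.3 mm ≈ 1.16 m.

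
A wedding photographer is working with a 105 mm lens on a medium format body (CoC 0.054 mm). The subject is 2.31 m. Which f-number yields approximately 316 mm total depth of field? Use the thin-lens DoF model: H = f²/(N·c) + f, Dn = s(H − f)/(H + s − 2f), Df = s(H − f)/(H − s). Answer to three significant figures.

f/6.30

Write h = H − f = f²/(N·c). The thin-lens limits are Dn = s·h/(h + (s−f)) and Df = s·h/(h − (s−f)), so DoF = Df − Dn = 2·s·(s−f)·h / (h² − (s−f)²).
That is a quadratic in h: DoF·h² − 2·s·(s−f)·h − DoF·(s−f)² = 0 ⇒ h = (s−f)·(s + √(s² + DoF²)) / DoF = 2205 × (2310 + √(2310² + 316²)) / 316 = 2205 × (2310 + 2331.51) / 316 ≈ 32388 mm.
Then N = f²/(c·h) = 105² / (0.054 × 32388) = 11025 / 1748.9 ≈ 6.30.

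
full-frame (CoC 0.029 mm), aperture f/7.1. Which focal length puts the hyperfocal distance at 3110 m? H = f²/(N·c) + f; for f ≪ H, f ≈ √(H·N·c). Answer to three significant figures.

800 mm

From H = f²/(N·c) + f, with f ≪ H: f ≈ √(H·N·c) = √(3110000 × 7.1 × 0.029) = √640349 ≈ 800.2 mm.
The +f correction barely moves this — solving exactly, f² + N·c·f − N·c·H = 0 ⇒ f = (−N·c + √((N·c)² + 4·N·c·H))/2 = (−0.2059 + √2561396)/2 ≈ 800.12 mm, so f ≈ 800 mm.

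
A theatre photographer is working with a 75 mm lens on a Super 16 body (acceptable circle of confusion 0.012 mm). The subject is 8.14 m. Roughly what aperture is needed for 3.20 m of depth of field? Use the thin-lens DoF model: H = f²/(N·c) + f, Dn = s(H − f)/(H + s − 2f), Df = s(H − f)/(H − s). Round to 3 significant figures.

Write h = H − f = f²/(N·c). The thin-lens limits are Dn = s·h/(h + (s−f)) and Df = s·h/(h − (s−f)), so DoF = Df − Dn = 2·s·(s−f)·h / (h² − (s−f)²).
That is a quadratic in h: DoF·h² − 2·s·(s−f)·h − DoF·(s−f)² = 0 ⇒ h = (s−f)·(s + √(s² + DoF²)) / DoF = 8065 × (8140 + √(8140² + 3200²)) / 3200 = 8065 × (8140 + 8746.40) / 3200 ≈ 42559 mm.
Then N = f²/(c·h) = 75² / (0.012 × 42559) = 5625 / 510.71 ≈ 11.

f/11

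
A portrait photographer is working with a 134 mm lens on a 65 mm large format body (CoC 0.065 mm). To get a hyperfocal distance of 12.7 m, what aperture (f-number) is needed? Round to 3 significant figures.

Rearrange H = f²/(N·c) + f for N: N = f² / ((H − f)·c).
N = 134² / ((12700 − 134) × 0.065) = 17956 / 816.8 ≈ 22.

f/22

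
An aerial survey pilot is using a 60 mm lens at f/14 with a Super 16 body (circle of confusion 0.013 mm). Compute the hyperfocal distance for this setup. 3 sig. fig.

19.8 m

Hyperfocal distance H = f²/(N·c) + f = 60²/(14 × 0.013) + 60 = 3600/0.182 + 60 ≈ 19840.2 mm ≈ 19.8 m.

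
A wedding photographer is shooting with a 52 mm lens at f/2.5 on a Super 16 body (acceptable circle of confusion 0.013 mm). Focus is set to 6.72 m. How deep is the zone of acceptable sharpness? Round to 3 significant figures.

Hyperfocal distance H = f²/(N·c) + f = 52²/(2.5 × 0.013) + 52 = 2704/0.0325 + 52 ≈ 83252.0 mm ≈ 83.25 m.
Near limit Dn = s·(H − f)/(H + s − 2f) = 6720 × (83252.0 − 52) / (83252.0 + 6720 − 2 × 52) = 6720 × 83200.0 / 89868.0 ≈ 6221.4 mm.
Far limit Df = s·(H − f)/(H − s) = 6720 × (83252.0 − 52) / (83252.0 − 6720) = 6720 × 83200.0 / 76532.0 ≈ 7305.5 mm.
Depth of field = Df − Dn = 7305.5 − 6221.4 ≈ 1084.1 mm ≈ 1.08 m.

1.08 m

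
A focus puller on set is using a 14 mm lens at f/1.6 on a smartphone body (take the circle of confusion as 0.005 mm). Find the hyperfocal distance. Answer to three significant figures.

Hyperfocal distance H = f²/(N·c) + f = 14²/(1.6 × 0.005) + 14 = 196/0.008 + 14 ≈ 24514.0 mm ≈ 24.5 m.

24.5 m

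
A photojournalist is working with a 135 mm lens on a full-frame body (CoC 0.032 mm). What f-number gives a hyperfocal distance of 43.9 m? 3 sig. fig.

Rearrange H = f²/(N·c) + f for N: N = f² / ((H − f)·c).
N = 135² / ((43900 − 135) × 0.032) = 18225 / 1400 ≈ 13.

f/13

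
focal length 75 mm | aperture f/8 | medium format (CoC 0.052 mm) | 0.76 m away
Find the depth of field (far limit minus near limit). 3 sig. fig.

Hyperfocal distance H = f²/(N·c) + f = 75²/(8 × 0.052) + 75 = 5625/0.416 + 75 ≈ 13596.6 mm ≈ 13.60 m.
Near limit Dn = s·(H − f)/(H + s − 2f) = 760 × (13596.6 − 75) / (13596.6 + 760 − 2 × 75) = 760 × 13521.6 / 14206.6 ≈ 723.355 mm.
Far limit Df = s·(H − f)/(H − s) = 760 × (13596.6 − 75) / (13596.6 − 760) = 760 × 13521.6 / 12836.6 ≈ 800.556 mm.
Depth of field = Df − Dn = 800.556 − 723.355 ≈ 77.201 mm.

77.2 mm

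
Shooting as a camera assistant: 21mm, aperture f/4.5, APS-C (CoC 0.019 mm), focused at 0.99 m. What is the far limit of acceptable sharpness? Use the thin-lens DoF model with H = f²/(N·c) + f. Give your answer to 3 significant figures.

1.22 m

Hyperfocal distance H = f²/(N·c) + f = 21²/(4.5 × 0.019) + 21 = 441/0.0855 + 21 ≈ 5178.9 mm ≈ 5.179 m.
Far limit Df = s·(H − f)/(H − s) = 990 × (5178.9 − 21) / (5178.9 − 990) = 990 × 5157.9 / 4188.9 ≈ 1219.0 mm ≈ 1.22 m.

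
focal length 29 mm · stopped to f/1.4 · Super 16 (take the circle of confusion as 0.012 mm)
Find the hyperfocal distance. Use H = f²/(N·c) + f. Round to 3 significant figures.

50.1 m

Hyperfocal distance H = f²/(N·c) + f = 29²/(1.4 × 0.012) + 29 = 841/0.0168 + 29 ≈ 50088.5 mm ≈ 50.1 m.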